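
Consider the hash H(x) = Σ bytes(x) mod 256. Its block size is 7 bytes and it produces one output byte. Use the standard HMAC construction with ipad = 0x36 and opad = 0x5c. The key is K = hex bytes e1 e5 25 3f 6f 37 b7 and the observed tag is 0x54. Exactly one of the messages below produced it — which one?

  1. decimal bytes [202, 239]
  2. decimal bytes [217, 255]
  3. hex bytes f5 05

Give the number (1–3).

Key hex bytes e1 e5 25 3f 6f 37 b7 is exactly B = 7 bytes: K' = e1 e5 25 3f 6f 37 b7.
K' ⊕ ipad = d7 d3 13 09 59 01 81; K' ⊕ opad = bd b9 79 63 33 6b eb.
m1: inner = H(d7 d3 13 09 59 01 81 ca ef) = 5a; tag = H(bd b9 79 63 33 6b eb 5a) = 35
m2: inner = H(d7 d3 13 09 59 01 81 d9 ff) = 79; tag = H(bd b9 79 63 33 6b eb 79) = 54 ← matches
m3: inner = H(d7 d3 13 09 59 01 81 f5 05) = 9b; tag = H(bd b9 79 63 33 6b eb 9b) = 76

2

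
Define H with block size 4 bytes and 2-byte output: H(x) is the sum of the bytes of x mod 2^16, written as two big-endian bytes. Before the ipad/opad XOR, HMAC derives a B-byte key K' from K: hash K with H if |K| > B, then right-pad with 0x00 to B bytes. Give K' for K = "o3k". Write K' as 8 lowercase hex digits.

Key "o3k" = 6f 33 6b is 3 bytes ≤ B = 4; zero-pad to 4 bytes: K' = 6f 33 6b 00.

6f336b00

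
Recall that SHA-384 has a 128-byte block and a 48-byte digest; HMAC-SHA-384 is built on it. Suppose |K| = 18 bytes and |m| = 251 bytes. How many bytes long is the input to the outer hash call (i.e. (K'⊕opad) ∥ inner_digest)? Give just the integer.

176

Key is 18 ≤ 128 bytes, zero-padded: |K'| = 128.
Outer input = (K'⊕opad) ∥ H(inner) → 128 + 48 = 176 bytes.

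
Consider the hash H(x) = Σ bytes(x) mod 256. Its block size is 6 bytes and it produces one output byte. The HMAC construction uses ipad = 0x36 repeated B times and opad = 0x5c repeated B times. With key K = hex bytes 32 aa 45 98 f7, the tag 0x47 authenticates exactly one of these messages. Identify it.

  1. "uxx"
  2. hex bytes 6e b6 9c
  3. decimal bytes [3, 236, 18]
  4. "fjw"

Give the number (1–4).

4

Key hex bytes 32 aa 45 98 f7 is 5 bytes ≤ B = 6; zero-pad to 6 bytes: K' = 32 aa 45 98 f7 00.
K' ⊕ ipad = 04 9c 73 ae c1 36; K' ⊕ opad = 6e f6 19 c4 ab 5c.
m1: inner = H(04 9c 73 ae c1 36 75 78 78) = 1d; tag = H(6e f6 19 c4 ab 5c 1d) = 65
m2: inner = H(04 9c 73 ae c1 36 6e b6 9c) = 78; tag = H(6e f6 19 c4 ab 5c 78) = c0
m3: inner = H(04 9c 73 ae c1 36 03 ec 12) = b9; tag = H(6e f6 19 c4 ab 5c b9) = 01
m4: inner = H(04 9c 73 ae c1 36 66 6a 77) = ff; tag = H(6e f6 19 c4 ab 5c ff) = 47 ← matches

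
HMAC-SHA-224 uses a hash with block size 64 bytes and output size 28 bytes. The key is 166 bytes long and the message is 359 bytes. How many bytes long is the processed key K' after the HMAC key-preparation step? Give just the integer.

Key is 166 > 64 bytes, so it is hashed to 28 bytes then zero-padded to 64: |K'| = 64.

64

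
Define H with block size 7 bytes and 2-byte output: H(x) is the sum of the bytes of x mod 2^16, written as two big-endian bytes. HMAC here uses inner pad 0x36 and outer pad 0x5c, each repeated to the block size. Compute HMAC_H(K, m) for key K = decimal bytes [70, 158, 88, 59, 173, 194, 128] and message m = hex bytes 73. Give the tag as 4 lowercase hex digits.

0401

Key decimal bytes [70, 158, 88, 59, 173, 194, 128] = 46 9e 58 3b ad c2 80 is exactly B = 7 bytes: K' = 46 9e 58 3b ad c2 80.
K' ⊕ ipad = 70 a8 6e 0d 9b f4 b6.  K' ⊕ opad = 1a c2 04 67 f1 9e dc.
Inner input = (K'⊕ipad) ∥ m = 70 a8 6e 0d 9b f4 b6 ∥ 73.
Inner hash: sum = 112+168+110+13+155+244+182+115 = 1099 → 04 4b.
Outer input = (K'⊕opad) ∥ inner = 1a c2 04 67 f1 9e dc ∥ 04 4b.
Outer hash (tag): sum = 26+194+4+103+241+158+220+4+75 = 1025 → 04 01.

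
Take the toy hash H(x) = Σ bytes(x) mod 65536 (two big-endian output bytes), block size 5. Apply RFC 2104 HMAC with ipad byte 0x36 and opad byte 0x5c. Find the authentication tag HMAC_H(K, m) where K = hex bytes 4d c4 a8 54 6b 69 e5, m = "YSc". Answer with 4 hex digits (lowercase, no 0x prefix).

02e5

Key hex bytes 4d c4 a8 54 6b 69 e5 is 7 bytes > B = 5, so hash it first: H(key) = 03 c6, then zero-pad to 5 bytes: K' = 03 c6 00 00 00.
K' ⊕ ipad = 35 f0 36 36 36.  K' ⊕ opad = 5f 9a 5c 5c 5c.
Inner input = (K'⊕ipad) ∥ m = 35 f0 36 36 36 ∥ 59 53 63.
Inner hash: sum = 53+240+54+54+54+89+83+99 = 726 → 02 d6.
Outer input = (K'⊕opad) ∥ inner = 5f 9a 5c 5c 5c ∥ 02 d6.
Outer hash (tag): sum = 95+154+92+92+92+2+214 = 741 → 02 e5.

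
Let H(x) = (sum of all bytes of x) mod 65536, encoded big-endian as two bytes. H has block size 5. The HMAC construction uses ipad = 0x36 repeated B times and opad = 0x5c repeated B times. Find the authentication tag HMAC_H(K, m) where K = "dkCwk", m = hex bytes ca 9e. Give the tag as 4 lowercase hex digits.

Key "dkCwk" = 64 6b 43 77 6b is exactly B = 5 bytes: K' = 64 6b 43 77 6b.
K' ⊕ ipad = 52 5d 75 41 5d.  K' ⊕ opad = 38 37 1f 2b 37.
Inner input = (K'⊕ipad) ∥ m = 52 5d 75 41 5d ∥ ca 9e.
Inner hash: sum = 82+93+117+65+93+202+158 = 810 → 03 2a.
Outer input = (K'⊕opad) ∥ inner = 38 37 1f 2b 37 ∥ 03 2a.
Outer hash (tag): sum = 56+55+31+43+55+3+42 = 285 → 01 1d.

011d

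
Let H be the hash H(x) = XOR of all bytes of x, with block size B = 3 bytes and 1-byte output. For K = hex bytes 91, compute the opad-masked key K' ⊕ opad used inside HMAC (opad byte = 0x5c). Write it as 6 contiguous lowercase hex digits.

cd5c5c

Key hex bytes 91 is 1 byte ≤ B = 3; zero-pad to 3 bytes: K' = 91 00 00.
XOR each byte with 0x5c: 91⊕5c=cd, 00⊕5c=5c, 00⊕5c=5c.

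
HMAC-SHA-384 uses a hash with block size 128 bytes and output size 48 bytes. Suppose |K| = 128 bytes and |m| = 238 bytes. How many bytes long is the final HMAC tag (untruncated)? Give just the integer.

48

The tag is one SHA-384 digest: 48 bytes.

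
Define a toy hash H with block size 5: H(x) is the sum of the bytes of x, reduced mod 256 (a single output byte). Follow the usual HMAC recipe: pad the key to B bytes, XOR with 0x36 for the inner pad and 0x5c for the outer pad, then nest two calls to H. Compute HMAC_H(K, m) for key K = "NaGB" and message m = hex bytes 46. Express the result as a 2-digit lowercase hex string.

14

Key "NaGB" = 4e 61 47 42 is 4 bytes ≤ B = 5; zero-pad to 5 bytes: K' = 4e 61 47 42 00.
K' ⊕ ipad = 78 57 71 74 36.  K' ⊕ opad = 12 3d 1b 1e 5c.
Inner input = (K'⊕ipad) ∥ m = 78 57 71 74 36 ∥ 46.
Inner hash: sum = 120+87+113+116+54+70 = 560; mod 256 = 48 → 30.
Outer input = (K'⊕opad) ∥ inner = 12 3d 1b 1e 5c ∥ 30.
Outer hash (tag): sum = 18+61+27+30+92+48 = 276; mod 256 = 20 → 14.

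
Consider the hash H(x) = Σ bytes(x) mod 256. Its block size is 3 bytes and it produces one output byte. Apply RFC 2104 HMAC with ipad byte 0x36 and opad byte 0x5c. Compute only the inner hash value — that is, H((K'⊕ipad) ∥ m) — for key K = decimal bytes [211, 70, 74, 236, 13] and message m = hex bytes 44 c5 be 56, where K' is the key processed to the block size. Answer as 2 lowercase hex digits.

f3

Key decimal bytes [211, 70, 74, 236, 13] = d3 46 4a ec 0d is 5 bytes > B = 3, so hash it first: H(key) = 5c, then zero-pad to 3 bytes: K' = 5c 00 00.
K' ⊕ ipad = 6a 36 36.
Inner input = 6a 36 36 ∥ 44 c5 be 56.
Inner hash: sum = 106+54+54+68+197+190+86 = 755; mod 256 = 243 → f3.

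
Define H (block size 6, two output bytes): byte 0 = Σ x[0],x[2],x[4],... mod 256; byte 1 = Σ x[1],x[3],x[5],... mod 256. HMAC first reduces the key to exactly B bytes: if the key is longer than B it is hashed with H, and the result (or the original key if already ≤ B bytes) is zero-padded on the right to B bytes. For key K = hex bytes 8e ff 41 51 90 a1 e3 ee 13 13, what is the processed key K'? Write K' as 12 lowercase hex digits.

55f200000000

|K| = 10 > B = 6, so first hash the key.
H(K): even-index sum = 597 mod 256 = 85; odd-index sum = 754 mod 256 = 242 → 55 f2.
Zero-pad H(K) = 55 f2 to 6 bytes: K' = 55 f2 00 00 00 00.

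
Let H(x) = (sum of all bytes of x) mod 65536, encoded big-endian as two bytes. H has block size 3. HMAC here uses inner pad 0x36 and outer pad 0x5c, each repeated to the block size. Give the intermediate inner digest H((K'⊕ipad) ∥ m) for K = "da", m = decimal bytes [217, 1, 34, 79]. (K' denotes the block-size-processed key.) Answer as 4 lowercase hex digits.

Key "da" = 64 61 is 2 bytes ≤ B = 3; zero-pad to 3 bytes: K' = 64 61 00.
K' ⊕ ipad = 52 57 36.
Inner input = 52 57 36 ∥ d9 01 22 4f.
Inner hash: sum = 82+87+54+217+1+34+79 = 554 → 02 2a.

022a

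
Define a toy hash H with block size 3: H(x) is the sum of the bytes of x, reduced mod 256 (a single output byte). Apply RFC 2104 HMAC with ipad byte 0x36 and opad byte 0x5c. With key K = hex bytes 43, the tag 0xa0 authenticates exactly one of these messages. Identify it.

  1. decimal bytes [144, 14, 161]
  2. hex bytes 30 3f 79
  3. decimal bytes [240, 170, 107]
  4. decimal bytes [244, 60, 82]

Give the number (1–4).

Key hex bytes 43 is 1 byte ≤ B = 3; zero-pad to 3 bytes: K' = 43 00 00.
K' ⊕ ipad = 75 36 36; K' ⊕ opad = 1f 5c 5c.
m1: inner = H(75 36 36 90 0e a1) = 20; tag = H(1f 5c 5c 20) = f7
m2: inner = H(75 36 36 30 3f 79) = c9; tag = H(1f 5c 5c c9) = a0 ← matches
m3: inner = H(75 36 36 f0 aa 6b) = e6; tag = H(1f 5c 5c e6) = bd
m4: inner = H(75 36 36 f4 3c 52) = 63; tag = H(1f 5c 5c 63) = 3a

2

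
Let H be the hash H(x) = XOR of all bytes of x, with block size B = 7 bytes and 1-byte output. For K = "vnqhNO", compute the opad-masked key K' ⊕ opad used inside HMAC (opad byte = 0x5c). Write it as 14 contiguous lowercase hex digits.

2a322d3412135c

Key "vnqhNO" = 76 6e 71 68 4e 4f is 6 bytes ≤ B = 7; zero-pad to 7 bytes: K' = 76 6e 71 68 4e 4f 00.
XOR each byte with 0x5c: 76⊕5c=2a, 6e⊕5c=32, 71⊕5c=2d, 68⊕5c=34, 4e⊕5c=12, 4f⊕5c=13, 00⊕5c=5c.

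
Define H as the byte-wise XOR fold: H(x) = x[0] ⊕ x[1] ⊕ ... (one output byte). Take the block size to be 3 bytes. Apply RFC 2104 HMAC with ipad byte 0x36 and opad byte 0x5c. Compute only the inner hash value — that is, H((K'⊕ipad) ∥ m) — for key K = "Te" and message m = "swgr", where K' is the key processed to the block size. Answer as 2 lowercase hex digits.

Key "Te" = 54 65 is 2 bytes ≤ B = 3; zero-pad to 3 bytes: K' = 54 65 00.
K' ⊕ ipad = 62 53 36.
Inner input = 62 53 36 ∥ 73 77 67 72.
Inner hash: XOR 62⊕53⊕36⊕73⊕77⊕67⊕72 = 16.

16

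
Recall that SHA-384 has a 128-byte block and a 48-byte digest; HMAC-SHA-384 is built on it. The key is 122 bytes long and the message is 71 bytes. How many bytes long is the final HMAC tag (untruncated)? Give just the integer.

The tag is one SHA-384 digest: 48 bytes.

48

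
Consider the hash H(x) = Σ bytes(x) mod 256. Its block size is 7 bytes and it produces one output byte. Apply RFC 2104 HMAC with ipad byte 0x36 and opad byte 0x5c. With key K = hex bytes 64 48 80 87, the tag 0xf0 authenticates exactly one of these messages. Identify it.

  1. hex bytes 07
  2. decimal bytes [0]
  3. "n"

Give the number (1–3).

Key hex bytes 64 48 80 87 is 4 bytes ≤ B = 7; zero-pad to 7 bytes: K' = 64 48 80 87 00 00 00.
K' ⊕ ipad = 52 7e b6 b1 36 36 36; K' ⊕ opad = 38 14 dc db 5c 5c 5c.
m1: inner = H(52 7e b6 b1 36 36 36 07) = e0; tag = H(38 14 dc db 5c 5c 5c e0) = f7
m2: inner = H(52 7e b6 b1 36 36 36 00) = d9; tag = H(38 14 dc db 5c 5c 5c d9) = f0 ← matches
m3: inner = H(52 7e b6 b1 36 36 36 6e) = 47; tag = H(38 14 dc db 5c 5c 5c 47) = 5e

2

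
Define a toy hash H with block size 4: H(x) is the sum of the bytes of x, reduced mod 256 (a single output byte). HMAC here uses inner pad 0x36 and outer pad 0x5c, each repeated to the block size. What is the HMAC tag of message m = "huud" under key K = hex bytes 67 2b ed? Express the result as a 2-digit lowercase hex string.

f4

Key hex bytes 67 2b ed is 3 bytes ≤ B = 4; zero-pad to 4 bytes: K' = 67 2b ed 00.
K' ⊕ ipad = 51 1d db 36.  K' ⊕ opad = 3b 77 b1 5c.
Inner input = (K'⊕ipad) ∥ m = 51 1d db 36 ∥ 68 75 75 64.
Inner hash: sum = 81+29+219+54+104+117+117+100 = 821; mod 256 = 53 → 35.
Outer input = (K'⊕opad) ∥ inner = 3b 77 b1 5c ∥ 35.
Outer hash (tag): sum = 59+119+177+92+53 = 500; mod 256 = 244 → f4.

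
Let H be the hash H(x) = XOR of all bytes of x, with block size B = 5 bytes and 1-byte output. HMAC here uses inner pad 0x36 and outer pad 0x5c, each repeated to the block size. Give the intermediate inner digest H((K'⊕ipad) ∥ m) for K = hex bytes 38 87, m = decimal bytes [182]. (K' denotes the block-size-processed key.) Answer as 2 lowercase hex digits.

3f

Key hex bytes 38 87 is 2 bytes ≤ B = 5; zero-pad to 5 bytes: K' = 38 87 00 00 00.
K' ⊕ ipad = 0e b1 36 36 36.
Inner input = 0e b1 36 36 36 ∥ b6.
Inner hash: XOR 0e⊕b1⊕36⊕36⊕36⊕b6 = 3f.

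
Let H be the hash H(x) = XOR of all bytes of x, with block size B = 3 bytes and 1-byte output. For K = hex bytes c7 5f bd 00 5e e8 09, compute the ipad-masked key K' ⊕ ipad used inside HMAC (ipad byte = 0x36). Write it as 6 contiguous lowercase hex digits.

Key hex bytes c7 5f bd 00 5e e8 09 is 7 bytes > B = 3, so hash it first: H(key) = 9a, then zero-pad to 3 bytes: K' = 9a 00 00.
XOR each byte with 0x36: 9a⊕36=ac, 00⊕36=36, 00⊕36=36.

ac3636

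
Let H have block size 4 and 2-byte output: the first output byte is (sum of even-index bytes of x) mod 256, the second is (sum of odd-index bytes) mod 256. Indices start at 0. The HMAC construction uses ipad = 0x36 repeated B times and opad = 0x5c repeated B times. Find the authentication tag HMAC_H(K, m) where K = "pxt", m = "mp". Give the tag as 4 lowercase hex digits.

4974

Key "pxt" = 70 78 74 is 3 bytes ≤ B = 4; zero-pad to 4 bytes: K' = 70 78 74 00.
K' ⊕ ipad = 46 4e 42 36.  K' ⊕ opad = 2c 24 28 5c.
Inner input = (K'⊕ipad) ∥ m = 46 4e 42 36 ∥ 6d 70.
Inner hash: even-index sum = 245 mod 256 = 245; odd-index sum = 244 mod 256 = 244 → f5 f4.
Outer input = (K'⊕opad) ∥ inner = 2c 24 28 5c ∥ f5 f4.
Outer hash (tag): even-index sum = 329 mod 256 = 73; odd-index sum = 372 mod 256 = 116 → 49 74.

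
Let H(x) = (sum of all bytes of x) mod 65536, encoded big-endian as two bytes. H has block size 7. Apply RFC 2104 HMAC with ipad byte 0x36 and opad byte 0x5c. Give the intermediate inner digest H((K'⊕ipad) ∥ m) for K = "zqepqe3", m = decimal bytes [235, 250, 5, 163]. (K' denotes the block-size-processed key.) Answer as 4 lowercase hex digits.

Key "zqepqe3" = 7a 71 65 70 71 65 33 is exactly B = 7 bytes: K' = 7a 71 65 70 71 65 33.
K' ⊕ ipad = 4c 47 53 46 47 53 05.
Inner input = 4c 47 53 46 47 53 05 ∥ eb fa 05 a3.
Inner hash: sum = 76+71+83+70+71+83+5+235+250+5+163 = 1112 → 04 58.

0458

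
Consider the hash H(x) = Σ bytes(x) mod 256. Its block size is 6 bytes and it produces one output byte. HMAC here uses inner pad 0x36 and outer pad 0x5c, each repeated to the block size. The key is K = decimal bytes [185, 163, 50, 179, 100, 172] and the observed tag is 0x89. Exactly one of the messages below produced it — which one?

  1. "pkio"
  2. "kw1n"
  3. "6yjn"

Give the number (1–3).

Key decimal bytes [185, 163, 50, 179, 100, 172] = b9 a3 32 b3 64 ac is exactly B = 6 bytes: K' = b9 a3 32 b3 64 ac.
K' ⊕ ipad = 8f 95 04 85 52 9a; K' ⊕ opad = e5 ff 6e ef 38 f0.
m1: inner = H(8f 95 04 85 52 9a 70 6b 69 6f) = 4c; tag = H(e5 ff 6e ef 38 f0 4c) = b5
m2: inner = H(8f 95 04 85 52 9a 6b 77 31 6e) = 1a; tag = H(e5 ff 6e ef 38 f0 1a) = 83
m3: inner = H(8f 95 04 85 52 9a 36 79 6a 6e) = 20; tag = H(e5 ff 6e ef 38 f0 20) = 89 ← matches

3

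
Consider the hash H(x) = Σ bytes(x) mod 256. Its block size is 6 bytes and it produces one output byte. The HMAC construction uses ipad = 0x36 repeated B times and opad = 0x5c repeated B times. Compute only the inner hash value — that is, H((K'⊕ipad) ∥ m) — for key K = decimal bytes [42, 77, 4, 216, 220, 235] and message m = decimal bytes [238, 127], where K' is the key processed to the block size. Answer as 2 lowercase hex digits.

Key decimal bytes [42, 77, 4, 216, 220, 235] = 2a 4d 04 d8 dc eb is exactly B = 6 bytes: K' = 2a 4d 04 d8 dc eb.
K' ⊕ ipad = 1c 7b 32 ee ea dd.
Inner input = 1c 7b 32 ee ea dd ∥ ee 7f.
Inner hash: sum = 28+123+50+238+234+221+238+127 = 1259; mod 256 = 235 → eb.

eb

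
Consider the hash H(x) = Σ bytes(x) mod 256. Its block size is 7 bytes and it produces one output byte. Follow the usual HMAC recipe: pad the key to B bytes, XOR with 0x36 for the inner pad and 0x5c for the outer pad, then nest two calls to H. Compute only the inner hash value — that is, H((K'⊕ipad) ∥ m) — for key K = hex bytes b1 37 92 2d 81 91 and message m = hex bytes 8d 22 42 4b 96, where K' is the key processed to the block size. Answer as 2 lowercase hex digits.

ad

Key hex bytes b1 37 92 2d 81 91 is 6 bytes ≤ B = 7; zero-pad to 7 bytes: K' = b1 37 92 2d 81 91 00.
K' ⊕ ipad = 87 01 a4 1b b7 a7 36.
Inner input = 87 01 a4 1b b7 a7 36 ∥ 8d 22 42 4b 96.
Inner hash: sum = 135+1+164+27+183+167+54+141+34+66+75+150 = 1197; mod 256 = 173 → ad.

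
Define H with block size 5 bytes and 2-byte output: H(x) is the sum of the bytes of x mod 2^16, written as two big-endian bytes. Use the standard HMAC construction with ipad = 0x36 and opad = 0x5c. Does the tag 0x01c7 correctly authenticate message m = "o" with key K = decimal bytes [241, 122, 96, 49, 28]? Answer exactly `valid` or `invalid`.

Key decimal bytes [241, 122, 96, 49, 28] = f1 7a 60 31 1c is exactly B = 5 bytes: K' = f1 7a 60 31 1c.
K' ⊕ ipad = c7 4c 56 07 2a; K' ⊕ opad = ad 26 3c 6d 40.
Inner hash: sum = 199+76+86+7+42+111 = 521 → 02 09.
Outer hash (recomputed tag): sum = 173+38+60+109+64+2+9 = 455 → 01 c7.
Recomputed tag = 01c7; claimed = 01c7 → match.

valid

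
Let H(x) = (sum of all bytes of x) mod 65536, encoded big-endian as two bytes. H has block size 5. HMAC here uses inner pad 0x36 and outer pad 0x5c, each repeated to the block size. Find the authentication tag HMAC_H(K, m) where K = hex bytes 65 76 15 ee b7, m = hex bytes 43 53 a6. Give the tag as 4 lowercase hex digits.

Key hex bytes 65 76 15 ee b7 is exactly B = 5 bytes: K' = 65 76 15 ee b7.
K' ⊕ ipad = 53 40 23 d8 81.  K' ⊕ opad = 39 2a 49 b2 eb.
Inner input = (K'⊕ipad) ∥ m = 53 40 23 d8 81 ∥ 43 53 a6.
Inner hash: sum = 83+64+35+216+129+67+83+166 = 843 → 03 4b.
Outer input = (K'⊕opad) ∥ inner = 39 2a 49 b2 eb ∥ 03 4b.
Outer hash (tag): sum = 57+42+73+178+235+3+75 = 663 → 02 97.

0297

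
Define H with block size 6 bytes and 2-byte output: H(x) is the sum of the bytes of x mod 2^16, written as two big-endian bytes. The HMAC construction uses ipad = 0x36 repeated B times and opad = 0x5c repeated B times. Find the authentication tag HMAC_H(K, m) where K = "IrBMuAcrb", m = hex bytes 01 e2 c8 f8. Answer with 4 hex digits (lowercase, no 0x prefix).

02ee

Key "IrBMuAcrb" = 49 72 42 4d 75 41 63 72 62 is 9 bytes > B = 6, so hash it first: H(key) = 03 37, then zero-pad to 6 bytes: K' = 03 37 00 00 00 00.
K' ⊕ ipad = 35 01 36 36 36 36.  K' ⊕ opad = 5f 6b 5c 5c 5c 5c.
Inner input = (K'⊕ipad) ∥ m = 35 01 36 36 36 36 ∥ 01 e2 c8 f8.
Inner hash: sum = 53+1+54+54+54+54+1+226+200+248 = 945 → 03 b1.
Outer input = (K'⊕opad) ∥ inner = 5f 6b 5c 5c 5c 5c ∥ 03 b1.
Outer hash (tag): sum = 95+107+92+92+92+92+3+177 = 750 → 02 ee.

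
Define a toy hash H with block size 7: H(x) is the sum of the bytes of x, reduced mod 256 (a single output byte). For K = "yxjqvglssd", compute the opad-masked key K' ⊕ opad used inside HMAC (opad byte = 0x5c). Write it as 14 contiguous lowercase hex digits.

035c5c5c5c5c5c

Key "yxjqvglssd" = 79 78 6a 71 76 67 6c 73 73 64 is 10 bytes > B = 7, so hash it first: H(key) = 5f, then zero-pad to 7 bytes: K' = 5f 00 00 00 00 00 00.
XOR each byte with 0x5c: 5f⊕5c=03, 00⊕5c=5c, 00⊕5c=5c, 00⊕5c=5c, 00⊕5c=5c, 00⊕5c=5c, 00⊕5c=5c.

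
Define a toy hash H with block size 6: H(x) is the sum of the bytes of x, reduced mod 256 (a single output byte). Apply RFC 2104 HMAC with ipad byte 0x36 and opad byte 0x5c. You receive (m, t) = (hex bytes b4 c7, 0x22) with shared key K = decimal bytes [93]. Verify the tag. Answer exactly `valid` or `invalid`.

Key decimal bytes [93] = 5d is 1 byte ≤ B = 6; zero-pad to 6 bytes: K' = 5d 00 00 00 00 00.
K' ⊕ ipad = 6b 36 36 36 36 36; K' ⊕ opad = 01 5c 5c 5c 5c 5c.
Inner hash: sum = 107+54+54+54+54+54+180+199 = 756; mod 256 = 244 → f4.
Outer hash (recomputed tag): sum = 1+92+92+92+92+92+244 = 705; mod 256 = 193 → c1.
Recomputed tag = c1; claimed = 22 → mismatch.

invalid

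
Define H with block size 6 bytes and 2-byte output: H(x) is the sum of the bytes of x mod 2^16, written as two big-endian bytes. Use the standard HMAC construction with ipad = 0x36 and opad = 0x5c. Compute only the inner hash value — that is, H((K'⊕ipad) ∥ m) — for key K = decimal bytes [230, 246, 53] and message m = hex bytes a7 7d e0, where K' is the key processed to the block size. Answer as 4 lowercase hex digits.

Key decimal bytes [230, 246, 53] = e6 f6 35 is 3 bytes ≤ B = 6; zero-pad to 6 bytes: K' = e6 f6 35 00 00 00.
K' ⊕ ipad = d0 c0 03 36 36 36.
Inner input = d0 c0 03 36 36 36 ∥ a7 7d e0.
Inner hash: sum = 208+192+3+54+54+54+167+125+224 = 1081 → 04 39.

0439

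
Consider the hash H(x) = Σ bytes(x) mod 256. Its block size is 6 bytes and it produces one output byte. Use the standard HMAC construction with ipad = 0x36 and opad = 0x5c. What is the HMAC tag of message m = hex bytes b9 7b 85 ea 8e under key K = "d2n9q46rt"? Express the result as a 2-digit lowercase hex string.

75

Key "d2n9q46rt" = 64 32 6e 39 71 34 36 72 74 is 9 bytes > B = 6, so hash it first: H(key) = fe, then zero-pad to 6 bytes: K' = fe 00 00 00 00 00.
K' ⊕ ipad = c8 36 36 36 36 36.  K' ⊕ opad = a2 5c 5c 5c 5c 5c.
Inner input = (K'⊕ipad) ∥ m = c8 36 36 36 36 36 ∥ b9 7b 85 ea 8e.
Inner hash: sum = 200+54+54+54+54+54+185+123+133+234+142 = 1287; mod 256 = 7 → 07.
Outer input = (K'⊕opad) ∥ inner = a2 5c 5c 5c 5c 5c ∥ 07.
Outer hash (tag): sum = 162+92+92+92+92+92+7 = 629; mod 256 = 117 → 75.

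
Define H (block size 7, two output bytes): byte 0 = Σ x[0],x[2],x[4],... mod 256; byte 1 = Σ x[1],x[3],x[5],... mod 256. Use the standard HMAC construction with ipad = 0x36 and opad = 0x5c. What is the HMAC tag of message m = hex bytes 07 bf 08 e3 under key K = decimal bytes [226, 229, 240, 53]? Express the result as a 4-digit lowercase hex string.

3d26

Key decimal bytes [226, 229, 240, 53] = e2 e5 f0 35 is 4 bytes ≤ B = 7; zero-pad to 7 bytes: K' = e2 e5 f0 35 00 00 00.
K' ⊕ ipad = d4 d3 c6 03 36 36 36.  K' ⊕ opad = be b9 ac 69 5c 5c 5c.
Inner input = (K'⊕ipad) ∥ m = d4 d3 c6 03 36 36 36 ∥ 07 bf 08 e3.
Inner hash: even-index sum = 936 mod 256 = 168; odd-index sum = 283 mod 256 = 27 → a8 1b.
Outer input = (K'⊕opad) ∥ inner = be b9 ac 69 5c 5c 5c ∥ a8 1b.
Outer hash (tag): even-index sum = 573 mod 256 = 61; odd-index sum = 550 mod 256 = 38 → 3d 26.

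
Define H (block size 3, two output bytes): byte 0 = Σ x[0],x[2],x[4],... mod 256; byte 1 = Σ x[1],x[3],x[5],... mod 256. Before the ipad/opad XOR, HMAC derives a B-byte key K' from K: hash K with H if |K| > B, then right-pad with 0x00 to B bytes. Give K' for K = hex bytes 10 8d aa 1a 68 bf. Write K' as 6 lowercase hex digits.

|K| = 6 > B = 3, so first hash the key.
H(K): even-index sum = 290 mod 256 = 34; odd-index sum = 358 mod 256 = 102 → 22 66.
Zero-pad H(K) = 22 66 to 3 bytes: K' = 22 66 00.

226600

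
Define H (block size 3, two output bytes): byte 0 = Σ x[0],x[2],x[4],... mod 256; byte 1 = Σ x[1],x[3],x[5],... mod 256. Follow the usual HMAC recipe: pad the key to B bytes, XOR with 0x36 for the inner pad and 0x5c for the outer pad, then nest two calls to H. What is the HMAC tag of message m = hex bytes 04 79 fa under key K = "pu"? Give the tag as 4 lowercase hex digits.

c91e

Key "pu" = 70 75 is 2 bytes ≤ B = 3; zero-pad to 3 bytes: K' = 70 75 00.
K' ⊕ ipad = 46 43 36.  K' ⊕ opad = 2c 29 5c.
Inner input = (K'⊕ipad) ∥ m = 46 43 36 ∥ 04 79 fa.
Inner hash: even-index sum = 245 mod 256 = 245; odd-index sum = 321 mod 256 = 65 → f5 41.
Outer input = (K'⊕opad) ∥ inner = 2c 29 5c ∥ f5 41.
Outer hash (tag): even-index sum = 201 mod 256 = 201; odd-index sum = 286 mod 256 = 30 → c9 1e.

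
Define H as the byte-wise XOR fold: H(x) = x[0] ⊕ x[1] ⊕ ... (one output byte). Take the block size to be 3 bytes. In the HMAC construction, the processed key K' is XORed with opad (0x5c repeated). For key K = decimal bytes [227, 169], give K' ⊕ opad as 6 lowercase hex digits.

bff55c

Key decimal bytes [227, 169] = e3 a9 is 2 bytes ≤ B = 3; zero-pad to 3 bytes: K' = e3 a9 00.
XOR each byte with 0x5c: e3⊕5c=bf, a9⊕5c=f5, 00⊕5c=5c.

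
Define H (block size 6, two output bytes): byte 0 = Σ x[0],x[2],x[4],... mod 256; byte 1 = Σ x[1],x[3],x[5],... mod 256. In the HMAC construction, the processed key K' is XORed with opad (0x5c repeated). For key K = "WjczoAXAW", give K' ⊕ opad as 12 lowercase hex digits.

Key "WjczoAXAW" = 57 6a 63 7a 6f 41 58 41 57 is 9 bytes > B = 6, so hash it first: H(key) = d8 66, then zero-pad to 6 bytes: K' = d8 66 00 00 00 00.
XOR each byte with 0x5c: d8⊕5c=84, 66⊕5c=3a, 00⊕5c=5c, 00⊕5c=5c, 00⊕5c=5c, 00⊕5c=5c.

843a5c5c5c5c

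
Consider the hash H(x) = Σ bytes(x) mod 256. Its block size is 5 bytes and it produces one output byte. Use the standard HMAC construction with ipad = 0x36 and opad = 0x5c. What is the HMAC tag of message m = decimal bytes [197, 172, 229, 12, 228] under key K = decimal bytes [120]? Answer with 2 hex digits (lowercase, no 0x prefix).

00

Key decimal bytes [120] = 78 is 1 byte ≤ B = 5; zero-pad to 5 bytes: K' = 78 00 00 00 00.
K' ⊕ ipad = 4e 36 36 36 36.  K' ⊕ opad = 24 5c 5c 5c 5c.
Inner input = (K'⊕ipad) ∥ m = 4e 36 36 36 36 ∥ c5 ac e5 0c e4.
Inner hash: sum = 78+54+54+54+54+197+172+229+12+228 = 1132; mod 256 = 108 → 6c.
Outer input = (K'⊕opad) ∥ inner = 24 5c 5c 5c 5c ∥ 6c.
Outer hash (tag): sum = 36+92+92+92+92+108 = 512; mod 256 = 0 → 00.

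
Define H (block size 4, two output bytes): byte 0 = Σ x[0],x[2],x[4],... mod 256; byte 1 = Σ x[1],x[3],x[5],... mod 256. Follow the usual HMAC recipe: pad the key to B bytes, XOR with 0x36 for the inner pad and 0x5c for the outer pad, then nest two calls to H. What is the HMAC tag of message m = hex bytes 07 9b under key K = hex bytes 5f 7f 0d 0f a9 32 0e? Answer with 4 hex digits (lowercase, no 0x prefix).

2dbf

Key hex bytes 5f 7f 0d 0f a9 32 0e is 7 bytes > B = 4, so hash it first: H(key) = 23 c0, then zero-pad to 4 bytes: K' = 23 c0 00 00.
K' ⊕ ipad = 15 f6 36 36.  K' ⊕ opad = 7f 9c 5c 5c.
Inner input = (K'⊕ipad) ∥ m = 15 f6 36 36 ∥ 07 9b.
Inner hash: even-index sum = 82 mod 256 = 82; odd-index sum = 455 mod 256 = 199 → 52 c7.
Outer input = (K'⊕opad) ∥ inner = 7f 9c 5c 5c ∥ 52 c7.
Outer hash (tag): even-index sum = 301 mod 256 = 45; odd-index sum = 447 mod 256 = 191 → 2d bf.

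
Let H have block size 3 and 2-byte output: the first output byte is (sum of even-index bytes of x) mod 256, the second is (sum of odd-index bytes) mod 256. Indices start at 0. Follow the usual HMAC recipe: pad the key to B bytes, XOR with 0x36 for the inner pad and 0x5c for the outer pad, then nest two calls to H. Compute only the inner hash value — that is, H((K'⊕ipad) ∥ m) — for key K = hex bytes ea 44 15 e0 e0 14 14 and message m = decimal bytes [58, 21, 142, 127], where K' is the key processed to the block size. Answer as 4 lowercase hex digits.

Key hex bytes ea 44 15 e0 e0 14 14 is 7 bytes > B = 3, so hash it first: H(key) = f3 38, then zero-pad to 3 bytes: K' = f3 38 00.
K' ⊕ ipad = c5 0e 36.
Inner input = c5 0e 36 ∥ 3a 15 8e 7f.
Inner hash: even-index sum = 399 mod 256 = 143; odd-index sum = 214 mod 256 = 214 → 8f d6.

8fd6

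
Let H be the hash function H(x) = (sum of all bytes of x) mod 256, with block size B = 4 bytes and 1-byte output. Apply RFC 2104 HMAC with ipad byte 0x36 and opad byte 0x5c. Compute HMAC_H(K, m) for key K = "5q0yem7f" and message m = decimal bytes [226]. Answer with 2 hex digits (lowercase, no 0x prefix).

Key "5q0yem7f" = 35 71 30 79 65 6d 37 66 is 8 bytes > B = 4, so hash it first: H(key) = be, then zero-pad to 4 bytes: K' = be 00 00 00.
K' ⊕ ipad = 88 36 36 36.  K' ⊕ opad = e2 5c 5c 5c.
Inner input = (K'⊕ipad) ∥ m = 88 36 36 36 ∥ e2.
Inner hash: sum = 136+54+54+54+226 = 524; mod 256 = 12 → 0c.
Outer input = (K'⊕opad) ∥ inner = e2 5c 5c 5c ∥ 0c.
Outer hash (tag): sum = 226+92+92+92+12 = 514; mod 256 = 2 → 02.

02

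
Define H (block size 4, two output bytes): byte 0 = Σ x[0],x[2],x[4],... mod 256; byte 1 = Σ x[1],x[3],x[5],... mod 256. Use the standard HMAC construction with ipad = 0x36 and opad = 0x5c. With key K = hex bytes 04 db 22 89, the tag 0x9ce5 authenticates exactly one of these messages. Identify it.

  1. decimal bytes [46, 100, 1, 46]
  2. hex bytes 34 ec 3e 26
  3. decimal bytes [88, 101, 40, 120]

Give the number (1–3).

3

Key hex bytes 04 db 22 89 is exactly B = 4 bytes: K' = 04 db 22 89.
K' ⊕ ipad = 32 ed 14 bf; K' ⊕ opad = 58 87 7e d5.
m1: inner = H(32 ed 14 bf 2e 64 01 2e) = 75 3e; tag = H(58 87 7e d5 75 3e) = 4b9a
m2: inner = H(32 ed 14 bf 34 ec 3e 26) = b8 be; tag = H(58 87 7e d5 b8 be) = 8e1a
m3: inner = H(32 ed 14 bf 58 65 28 78) = c6 89; tag = H(58 87 7e d5 c6 89) = 9ce5 ← matches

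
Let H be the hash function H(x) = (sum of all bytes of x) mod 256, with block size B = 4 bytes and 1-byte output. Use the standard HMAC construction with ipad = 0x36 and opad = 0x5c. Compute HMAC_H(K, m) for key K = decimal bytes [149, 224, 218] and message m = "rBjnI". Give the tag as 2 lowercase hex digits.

Key decimal bytes [149, 224, 218] = 95 e0 da is 3 bytes ≤ B = 4; zero-pad to 4 bytes: K' = 95 e0 da 00.
K' ⊕ ipad = a3 d6 ec 36.  K' ⊕ opad = c9 bc 86 5c.
Inner input = (K'⊕ipad) ∥ m = a3 d6 ec 36 ∥ 72 42 6a 6e 49.
Inner hash: sum = 163+214+236+54+114+66+106+110+73 = 1136; mod 256 = 112 → 70.
Outer input = (K'⊕opad) ∥ inner = c9 bc 86 5c ∥ 70.
Outer hash (tag): sum = 201+188+134+92+112 = 727; mod 256 = 215 → d7.

d7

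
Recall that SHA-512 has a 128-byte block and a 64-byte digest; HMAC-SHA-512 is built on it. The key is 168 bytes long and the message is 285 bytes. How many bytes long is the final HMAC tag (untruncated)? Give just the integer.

The tag is one SHA-512 digest: 64 bytes.

64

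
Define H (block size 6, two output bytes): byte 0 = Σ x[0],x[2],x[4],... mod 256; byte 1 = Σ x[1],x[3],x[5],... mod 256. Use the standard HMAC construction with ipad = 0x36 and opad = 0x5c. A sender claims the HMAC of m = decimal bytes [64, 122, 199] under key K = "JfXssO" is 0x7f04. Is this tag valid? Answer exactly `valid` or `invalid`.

Key "JfXssO" = 4a 66 58 73 73 4f is exactly B = 6 bytes: K' = 4a 66 58 73 73 4f.
K' ⊕ ipad = 7c 50 6e 45 45 79; K' ⊕ opad = 16 3a 04 2f 2f 13.
Inner hash: even-index sum = 566 mod 256 = 54; odd-index sum = 392 mod 256 = 136 → 36 88.
Outer hash (recomputed tag): even-index sum = 127 mod 256 = 127; odd-index sum = 260 mod 256 = 4 → 7f 04.
Recomputed tag = 7f04; claimed = 7f04 → match.

valid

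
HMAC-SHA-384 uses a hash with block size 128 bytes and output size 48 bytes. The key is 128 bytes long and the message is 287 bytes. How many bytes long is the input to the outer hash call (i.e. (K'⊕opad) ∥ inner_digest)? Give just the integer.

176

Key is 128 ≤ 128 bytes, zero-padded: |K'| = 128.
Outer input = (K'⊕opad) ∥ H(inner) → 128 + 48 = 176 bytes.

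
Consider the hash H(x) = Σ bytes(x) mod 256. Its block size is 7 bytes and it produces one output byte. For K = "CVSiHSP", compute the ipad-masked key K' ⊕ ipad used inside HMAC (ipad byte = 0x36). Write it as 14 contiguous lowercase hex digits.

Key "CVSiHSP" = 43 56 53 69 48 53 50 is exactly B = 7 bytes: K' = 43 56 53 69 48 53 50.
XOR each byte with 0x36: 43⊕36=75, 56⊕36=60, 53⊕36=65, 69⊕36=5f, 48⊕36=7e, 53⊕36=65, 50⊕36=66.

7560655f7e6566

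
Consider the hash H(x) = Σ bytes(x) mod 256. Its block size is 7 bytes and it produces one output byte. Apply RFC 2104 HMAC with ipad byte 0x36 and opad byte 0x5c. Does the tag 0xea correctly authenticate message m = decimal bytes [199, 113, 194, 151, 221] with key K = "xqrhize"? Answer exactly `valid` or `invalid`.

valid

Key "xqrhize" = 78 71 72 68 69 7a 65 is exactly B = 7 bytes: K' = 78 71 72 68 69 7a 65.
K' ⊕ ipad = 4e 47 44 5e 5f 4c 53; K' ⊕ opad = 24 2d 2e 34 35 26 39.
Inner hash: sum = 78+71+68+94+95+76+83+199+113+194+151+221 = 1443; mod 256 = 163 → a3.
Outer hash (recomputed tag): sum = 36+45+46+52+53+38+57+163 = 490; mod 256 = 234 → ea.
Recomputed tag = ea; claimed = ea → match.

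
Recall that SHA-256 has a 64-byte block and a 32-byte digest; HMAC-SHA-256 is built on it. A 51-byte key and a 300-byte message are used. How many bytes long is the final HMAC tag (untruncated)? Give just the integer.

The tag is one SHA-256 digest: 32 bytes.

32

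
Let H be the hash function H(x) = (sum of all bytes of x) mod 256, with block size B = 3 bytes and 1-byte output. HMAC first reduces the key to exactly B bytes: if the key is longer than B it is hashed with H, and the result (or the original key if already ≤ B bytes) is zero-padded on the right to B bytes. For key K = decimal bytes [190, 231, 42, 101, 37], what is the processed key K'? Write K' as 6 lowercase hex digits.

590000

|K| = 5 > B = 3, so first hash the key.
H(K): sum = 190+231+42+101+37 = 601; mod 256 = 89 → 59.
Zero-pad H(K) = 59 to 3 bytes: K' = 59 00 00.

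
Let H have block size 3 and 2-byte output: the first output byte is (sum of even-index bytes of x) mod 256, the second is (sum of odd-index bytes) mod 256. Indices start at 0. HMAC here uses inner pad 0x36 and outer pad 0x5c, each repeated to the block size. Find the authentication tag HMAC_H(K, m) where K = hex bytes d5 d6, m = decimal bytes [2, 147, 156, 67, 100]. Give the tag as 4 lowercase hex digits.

c779

Key hex bytes d5 d6 is 2 bytes ≤ B = 3; zero-pad to 3 bytes: K' = d5 d6 00.
K' ⊕ ipad = e3 e0 36.  K' ⊕ opad = 89 8a 5c.
Inner input = (K'⊕ipad) ∥ m = e3 e0 36 ∥ 02 93 9c 43 64.
Inner hash: even-index sum = 495 mod 256 = 239; odd-index sum = 482 mod 256 = 226 → ef e2.
Outer input = (K'⊕opad) ∥ inner = 89 8a 5c ∥ ef e2.
Outer hash (tag): even-index sum = 455 mod 256 = 199; odd-index sum = 377 mod 256 = 121 → c7 79.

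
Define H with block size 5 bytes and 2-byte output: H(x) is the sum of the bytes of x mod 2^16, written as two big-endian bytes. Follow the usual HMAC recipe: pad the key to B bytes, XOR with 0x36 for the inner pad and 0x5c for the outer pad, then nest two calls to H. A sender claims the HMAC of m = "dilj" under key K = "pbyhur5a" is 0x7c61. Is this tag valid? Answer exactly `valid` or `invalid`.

invalid

Key "pbyhur5a" = 70 62 79 68 75 72 35 61 is 8 bytes > B = 5, so hash it first: H(key) = 03 30, then zero-pad to 5 bytes: K' = 03 30 00 00 00.
K' ⊕ ipad = 35 06 36 36 36; K' ⊕ opad = 5f 6c 5c 5c 5c.
Inner hash: sum = 53+6+54+54+54+100+105+108+106 = 640 → 02 80.
Outer hash (recomputed tag): sum = 95+108+92+92+92+2+128 = 609 → 02 61.
Recomputed tag = 0261; claimed = 7c61 → mismatch.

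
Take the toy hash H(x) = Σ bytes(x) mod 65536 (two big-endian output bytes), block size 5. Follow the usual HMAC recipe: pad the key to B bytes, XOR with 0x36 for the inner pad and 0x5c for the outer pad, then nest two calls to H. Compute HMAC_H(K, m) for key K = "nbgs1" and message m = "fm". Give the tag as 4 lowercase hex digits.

0165

Key "nbgs1" = 6e 62 67 73 31 is exactly B = 5 bytes: K' = 6e 62 67 73 31.
K' ⊕ ipad = 58 54 51 45 07.  K' ⊕ opad = 32 3e 3b 2f 6d.
Inner input = (K'⊕ipad) ∥ m = 58 54 51 45 07 ∥ 66 6d.
Inner hash: sum = 88+84+81+69+7+102+109 = 540 → 02 1c.
Outer input = (K'⊕opad) ∥ inner = 32 3e 3b 2f 6d ∥ 02 1c.
Outer hash (tag): sum = 50+62+59+47+109+2+28 = 357 → 01 65.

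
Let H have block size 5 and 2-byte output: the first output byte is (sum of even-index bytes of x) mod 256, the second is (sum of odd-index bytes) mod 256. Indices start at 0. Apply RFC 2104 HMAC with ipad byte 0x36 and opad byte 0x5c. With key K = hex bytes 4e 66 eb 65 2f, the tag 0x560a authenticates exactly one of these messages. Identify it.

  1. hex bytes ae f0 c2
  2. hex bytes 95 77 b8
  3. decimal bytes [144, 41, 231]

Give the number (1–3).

3

Key hex bytes 4e 66 eb 65 2f is exactly B = 5 bytes: K' = 4e 66 eb 65 2f.
K' ⊕ ipad = 78 50 dd 53 19; K' ⊕ opad = 12 3a b7 39 73.
m1: inner = H(78 50 dd 53 19 ae f0 c2) = 5e 13; tag = H(12 3a b7 39 73 5e 13) = 4fd1
m2: inner = H(78 50 dd 53 19 95 77 b8) = e5 f0; tag = H(12 3a b7 39 73 e5 f0) = 2c58
m3: inner = H(78 50 dd 53 19 90 29 e7) = 97 1a; tag = H(12 3a b7 39 73 97 1a) = 560a ← matches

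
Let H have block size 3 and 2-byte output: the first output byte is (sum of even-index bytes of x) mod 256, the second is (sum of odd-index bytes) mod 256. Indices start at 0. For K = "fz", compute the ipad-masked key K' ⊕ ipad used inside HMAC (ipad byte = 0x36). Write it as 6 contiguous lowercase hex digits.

Key "fz" = 66 7a is 2 bytes ≤ B = 3; zero-pad to 3 bytes: K' = 66 7a 00.
XOR each byte with 0x36: 66⊕36=50, 7a⊕36=4c, 00⊕36=36.

504c36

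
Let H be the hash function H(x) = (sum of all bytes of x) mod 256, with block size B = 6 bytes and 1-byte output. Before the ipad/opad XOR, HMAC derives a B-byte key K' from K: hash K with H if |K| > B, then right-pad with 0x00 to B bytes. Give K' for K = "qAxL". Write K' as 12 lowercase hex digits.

7141784c0000

Key "qAxL" = 71 41 78 4c is 4 bytes ≤ B = 6; zero-pad to 6 bytes: K' = 71 41 78 4c 00 00.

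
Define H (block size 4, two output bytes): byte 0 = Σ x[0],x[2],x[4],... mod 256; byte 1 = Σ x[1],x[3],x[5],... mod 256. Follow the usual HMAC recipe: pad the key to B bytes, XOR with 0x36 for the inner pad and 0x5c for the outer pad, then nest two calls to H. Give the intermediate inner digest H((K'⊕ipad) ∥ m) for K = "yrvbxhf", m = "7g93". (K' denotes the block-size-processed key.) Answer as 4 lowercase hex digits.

Key "yrvbxhf" = 79 72 76 62 78 68 66 is 7 bytes > B = 4, so hash it first: H(key) = cd 3c, then zero-pad to 4 bytes: K' = cd 3c 00 00.
K' ⊕ ipad = fb 0a 36 36.
Inner input = fb 0a 36 36 ∥ 37 67 39 33.
Inner hash: even-index sum = 417 mod 256 = 161; odd-index sum = 218 mod 256 = 218 → a1 da.

a1da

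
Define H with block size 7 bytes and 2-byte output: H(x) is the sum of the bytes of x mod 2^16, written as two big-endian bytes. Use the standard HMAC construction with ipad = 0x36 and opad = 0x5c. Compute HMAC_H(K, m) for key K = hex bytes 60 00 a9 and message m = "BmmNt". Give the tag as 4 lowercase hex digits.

Key hex bytes 60 00 a9 is 3 bytes ≤ B = 7; zero-pad to 7 bytes: K' = 60 00 a9 00 00 00 00.
K' ⊕ ipad = 56 36 9f 36 36 36 36.  K' ⊕ opad = 3c 5c f5 5c 5c 5c 5c.
Inner input = (K'⊕ipad) ∥ m = 56 36 9f 36 36 36 36 ∥ 42 6d 6d 4e 74.
Inner hash: sum = 86+54+159+54+54+54+54+66+109+109+78+116 = 993 → 03 e1.
Outer input = (K'⊕opad) ∥ inner = 3c 5c f5 5c 5c 5c 5c ∥ 03 e1.
Outer hash (tag): sum = 60+92+245+92+92+92+92+3+225 = 993 → 03 e1.

03e1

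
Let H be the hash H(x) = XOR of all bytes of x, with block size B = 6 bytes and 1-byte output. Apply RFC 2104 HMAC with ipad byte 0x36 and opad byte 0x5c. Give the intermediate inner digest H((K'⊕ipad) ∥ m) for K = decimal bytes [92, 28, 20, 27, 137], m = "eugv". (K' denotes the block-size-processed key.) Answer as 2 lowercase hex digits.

Key decimal bytes [92, 28, 20, 27, 137] = 5c 1c 14 1b 89 is 5 bytes ≤ B = 6; zero-pad to 6 bytes: K' = 5c 1c 14 1b 89 00.
K' ⊕ ipad = 6a 2a 22 2d bf 36.
Inner input = 6a 2a 22 2d bf 36 ∥ 65 75 67 76.
Inner hash: XOR 6a⊕2a⊕22⊕2d⊕bf⊕36⊕65⊕75⊕67⊕76 = c7.

c7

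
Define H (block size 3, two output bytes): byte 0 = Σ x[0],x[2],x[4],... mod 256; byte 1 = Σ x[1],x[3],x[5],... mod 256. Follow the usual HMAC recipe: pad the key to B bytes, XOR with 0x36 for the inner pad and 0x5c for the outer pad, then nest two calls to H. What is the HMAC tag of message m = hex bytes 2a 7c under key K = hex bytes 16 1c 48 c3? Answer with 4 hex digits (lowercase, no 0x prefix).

719d

Key hex bytes 16 1c 48 c3 is 4 bytes > B = 3, so hash it first: H(key) = 5e df, then zero-pad to 3 bytes: K' = 5e df 00.
K' ⊕ ipad = 68 e9 36.  K' ⊕ opad = 02 83 5c.
Inner input = (K'⊕ipad) ∥ m = 68 e9 36 ∥ 2a 7c.
Inner hash: even-index sum = 282 mod 256 = 26; odd-index sum = 275 mod 256 = 19 → 1a 13.
Outer input = (K'⊕opad) ∥ inner = 02 83 5c ∥ 1a 13.
Outer hash (tag): even-index sum = 113 mod 256 = 113; odd-index sum = 157 mod 256 = 157 → 71 9d.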